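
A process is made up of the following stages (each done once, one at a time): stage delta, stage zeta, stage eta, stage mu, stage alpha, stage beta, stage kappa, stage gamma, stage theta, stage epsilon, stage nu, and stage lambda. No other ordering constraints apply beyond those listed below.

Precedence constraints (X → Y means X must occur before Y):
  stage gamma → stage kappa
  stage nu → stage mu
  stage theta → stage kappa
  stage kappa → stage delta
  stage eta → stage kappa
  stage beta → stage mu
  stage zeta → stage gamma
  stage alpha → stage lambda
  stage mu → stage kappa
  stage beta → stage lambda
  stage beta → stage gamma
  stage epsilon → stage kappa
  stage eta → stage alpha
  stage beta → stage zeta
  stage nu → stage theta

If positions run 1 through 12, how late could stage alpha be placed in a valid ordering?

11

Following the constraints forward from stage alpha, its only required successor is stage lambda.
So at least 1 stage follows stage alpha, putting stage alpha no later than position 11. That position is achievable by scheduling everything else first.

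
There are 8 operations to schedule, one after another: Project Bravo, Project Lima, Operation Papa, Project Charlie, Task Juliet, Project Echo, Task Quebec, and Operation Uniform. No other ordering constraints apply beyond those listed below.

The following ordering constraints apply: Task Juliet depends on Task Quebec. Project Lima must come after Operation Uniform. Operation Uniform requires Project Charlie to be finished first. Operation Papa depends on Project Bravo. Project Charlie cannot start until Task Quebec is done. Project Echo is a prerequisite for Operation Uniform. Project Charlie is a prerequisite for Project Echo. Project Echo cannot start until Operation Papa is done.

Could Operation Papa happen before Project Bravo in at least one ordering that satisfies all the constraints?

Following Project Bravo → Operation Papa, Project Bravo must precede Operation Papa in every valid ordering.
Hence Operation Papa can never be scheduled before Project Bravo.

No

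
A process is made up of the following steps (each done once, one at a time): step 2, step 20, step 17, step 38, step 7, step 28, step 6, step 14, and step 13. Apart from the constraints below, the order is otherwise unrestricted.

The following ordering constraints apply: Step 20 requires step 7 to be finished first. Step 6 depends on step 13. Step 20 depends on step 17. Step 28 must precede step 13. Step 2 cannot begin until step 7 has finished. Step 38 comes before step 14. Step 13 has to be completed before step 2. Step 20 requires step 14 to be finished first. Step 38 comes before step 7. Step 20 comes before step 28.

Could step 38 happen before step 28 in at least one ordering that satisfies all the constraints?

Step 38 is actually forced before step 28 by the constraints, so certainly some valid ordering has step 38 first.

Yes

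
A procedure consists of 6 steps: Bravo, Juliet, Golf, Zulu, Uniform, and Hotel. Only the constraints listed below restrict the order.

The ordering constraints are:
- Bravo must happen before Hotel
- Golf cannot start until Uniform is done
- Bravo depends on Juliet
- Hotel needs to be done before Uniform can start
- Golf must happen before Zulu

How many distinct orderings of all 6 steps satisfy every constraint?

1

Juliet is the only step with nothing required before it, so every ordering starts there.
Every step is then forced in turn, so only 1 complete ordering is consistent with the constraints.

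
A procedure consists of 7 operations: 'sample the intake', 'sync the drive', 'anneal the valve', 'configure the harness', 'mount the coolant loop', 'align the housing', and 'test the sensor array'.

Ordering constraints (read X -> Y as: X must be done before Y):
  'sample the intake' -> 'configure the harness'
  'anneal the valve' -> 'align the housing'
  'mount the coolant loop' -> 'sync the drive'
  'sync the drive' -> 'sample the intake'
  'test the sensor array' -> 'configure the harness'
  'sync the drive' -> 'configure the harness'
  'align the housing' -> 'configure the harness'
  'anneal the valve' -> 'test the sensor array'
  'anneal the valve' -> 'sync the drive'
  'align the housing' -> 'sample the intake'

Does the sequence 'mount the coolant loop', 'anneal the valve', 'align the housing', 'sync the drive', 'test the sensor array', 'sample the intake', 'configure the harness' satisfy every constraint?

Every stated constraint is respected: 'align the housing' sits at position 3, ahead of 'configure the harness' at position 7, and each of the other listed pairs likewise has the predecessor earlier in the sequence.

Yes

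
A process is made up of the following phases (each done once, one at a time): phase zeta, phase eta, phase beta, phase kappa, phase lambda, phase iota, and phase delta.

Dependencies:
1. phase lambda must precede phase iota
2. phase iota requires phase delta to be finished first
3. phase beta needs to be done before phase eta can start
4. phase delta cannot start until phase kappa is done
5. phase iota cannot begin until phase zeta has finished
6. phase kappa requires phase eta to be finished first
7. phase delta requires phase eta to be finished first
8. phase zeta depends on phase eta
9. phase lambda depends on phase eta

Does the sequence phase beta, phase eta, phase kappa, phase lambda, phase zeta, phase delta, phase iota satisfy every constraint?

Yes

Going through the constraints one by one, each required predecessor appears earlier in the sequence than its dependent — e.g. phase eta (position 2) is before phase delta (position 6), as required.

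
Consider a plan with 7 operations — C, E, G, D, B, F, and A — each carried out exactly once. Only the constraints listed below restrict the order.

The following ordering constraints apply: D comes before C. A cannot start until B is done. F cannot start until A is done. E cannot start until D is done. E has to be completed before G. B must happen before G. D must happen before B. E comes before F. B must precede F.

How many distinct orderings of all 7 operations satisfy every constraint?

48

Only D has no prerequisites, so it must go first.
Enumerating by repeatedly choosing an available operation (one whose prerequisites are all placed) gives 48 distinct complete orderings.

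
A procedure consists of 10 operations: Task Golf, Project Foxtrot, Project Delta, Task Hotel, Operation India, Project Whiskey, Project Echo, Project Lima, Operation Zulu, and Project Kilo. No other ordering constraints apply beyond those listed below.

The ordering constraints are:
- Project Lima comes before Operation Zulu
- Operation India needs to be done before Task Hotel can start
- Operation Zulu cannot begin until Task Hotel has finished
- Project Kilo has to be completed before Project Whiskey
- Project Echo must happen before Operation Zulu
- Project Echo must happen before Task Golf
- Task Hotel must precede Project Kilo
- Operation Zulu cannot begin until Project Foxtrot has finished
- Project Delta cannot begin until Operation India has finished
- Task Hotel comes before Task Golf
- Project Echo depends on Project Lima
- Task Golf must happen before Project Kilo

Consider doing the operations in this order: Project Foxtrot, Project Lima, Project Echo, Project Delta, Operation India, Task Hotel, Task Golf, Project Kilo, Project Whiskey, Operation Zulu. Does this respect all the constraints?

The sequence places Project Delta ahead of Operation India.
But one of the constraints requires Operation India before Project Delta, so this ordering violates it.

No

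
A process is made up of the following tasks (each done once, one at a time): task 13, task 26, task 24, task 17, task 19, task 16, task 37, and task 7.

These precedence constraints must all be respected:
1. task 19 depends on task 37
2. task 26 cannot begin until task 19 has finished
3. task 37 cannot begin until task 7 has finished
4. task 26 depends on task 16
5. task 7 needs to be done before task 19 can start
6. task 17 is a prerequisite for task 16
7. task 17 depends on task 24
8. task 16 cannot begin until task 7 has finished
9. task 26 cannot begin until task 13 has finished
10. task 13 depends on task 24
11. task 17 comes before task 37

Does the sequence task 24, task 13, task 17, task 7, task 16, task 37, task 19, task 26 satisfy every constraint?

Yes

Every stated constraint is respected: task 13 sits at position 2, ahead of task 26 at position 8, and each of the other listed pairs likewise has the predecessor earlier in the sequence.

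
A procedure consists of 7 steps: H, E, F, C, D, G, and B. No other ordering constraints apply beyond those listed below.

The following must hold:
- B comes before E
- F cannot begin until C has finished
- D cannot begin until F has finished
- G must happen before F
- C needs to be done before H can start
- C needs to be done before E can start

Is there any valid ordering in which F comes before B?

The constraints leave F and B unordered relative to each other; nothing requires B earlier.
That means at least one valid schedule has F before B.

Yes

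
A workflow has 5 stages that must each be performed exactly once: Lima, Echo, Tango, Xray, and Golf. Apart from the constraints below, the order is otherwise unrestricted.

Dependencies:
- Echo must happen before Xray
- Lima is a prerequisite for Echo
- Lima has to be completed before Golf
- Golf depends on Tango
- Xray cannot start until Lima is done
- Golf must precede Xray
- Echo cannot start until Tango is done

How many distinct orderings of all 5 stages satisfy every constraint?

4

2 stages have no prerequisites (Lima, Tango), so any of them could come first.
Enumerating by repeatedly choosing an available stage (one whose prerequisites are all placed) gives 4 distinct complete orderings.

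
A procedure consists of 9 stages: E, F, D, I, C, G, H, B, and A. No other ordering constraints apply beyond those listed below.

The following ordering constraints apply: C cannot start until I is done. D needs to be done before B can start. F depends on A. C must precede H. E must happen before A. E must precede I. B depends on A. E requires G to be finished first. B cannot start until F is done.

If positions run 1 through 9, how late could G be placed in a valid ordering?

The stages that are forced after G, directly or by a chain of constraints, are E, F, I, C, H, B, A. That's 7 stages.
So at least 7 stages follow G, putting G no later than position 2. That position is achievable by scheduling everything else first.

2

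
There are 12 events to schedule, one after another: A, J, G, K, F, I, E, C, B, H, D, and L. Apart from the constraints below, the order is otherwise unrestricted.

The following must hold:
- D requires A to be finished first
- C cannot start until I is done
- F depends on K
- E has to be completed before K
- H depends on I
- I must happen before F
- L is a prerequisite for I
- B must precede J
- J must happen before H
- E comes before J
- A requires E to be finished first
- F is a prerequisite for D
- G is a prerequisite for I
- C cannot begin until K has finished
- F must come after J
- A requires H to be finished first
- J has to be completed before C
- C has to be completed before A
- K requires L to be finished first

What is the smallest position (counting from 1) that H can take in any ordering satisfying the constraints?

7

Every event that must precede H has to come before it. Tracing all chains that end at H, those events are: J, G, I, E, B, L — 6 in total.
So at minimum 6 events come before H, putting H no earlier than position 7. That position is achievable by scheduling exactly those predecessors first.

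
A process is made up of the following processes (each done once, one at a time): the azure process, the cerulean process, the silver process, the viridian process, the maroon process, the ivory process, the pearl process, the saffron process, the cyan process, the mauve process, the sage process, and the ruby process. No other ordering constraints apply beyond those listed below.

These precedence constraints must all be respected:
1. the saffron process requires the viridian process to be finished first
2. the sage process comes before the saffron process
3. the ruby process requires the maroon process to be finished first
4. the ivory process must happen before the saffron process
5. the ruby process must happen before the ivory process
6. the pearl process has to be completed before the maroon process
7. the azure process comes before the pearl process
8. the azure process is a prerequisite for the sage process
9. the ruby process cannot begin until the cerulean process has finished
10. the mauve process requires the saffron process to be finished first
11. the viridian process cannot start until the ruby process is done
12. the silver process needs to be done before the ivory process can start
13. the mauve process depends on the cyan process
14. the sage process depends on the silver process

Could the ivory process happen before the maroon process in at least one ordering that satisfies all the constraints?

No

The constraints give a chain the maroon process → the ruby process → the ivory process, which forces the maroon process before the ivory process.
So no valid ordering can have the ivory process before the maroon process.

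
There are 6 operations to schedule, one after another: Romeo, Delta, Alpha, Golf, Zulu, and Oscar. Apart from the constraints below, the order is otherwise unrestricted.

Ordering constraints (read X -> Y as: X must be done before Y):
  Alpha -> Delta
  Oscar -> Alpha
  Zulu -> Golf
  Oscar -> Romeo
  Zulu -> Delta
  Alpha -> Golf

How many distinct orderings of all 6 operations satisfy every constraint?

The operations with no prerequisites are Zulu, Oscar; any of them can be placed first.
Counting all ways to extend the partial order to a total order gives 28.

28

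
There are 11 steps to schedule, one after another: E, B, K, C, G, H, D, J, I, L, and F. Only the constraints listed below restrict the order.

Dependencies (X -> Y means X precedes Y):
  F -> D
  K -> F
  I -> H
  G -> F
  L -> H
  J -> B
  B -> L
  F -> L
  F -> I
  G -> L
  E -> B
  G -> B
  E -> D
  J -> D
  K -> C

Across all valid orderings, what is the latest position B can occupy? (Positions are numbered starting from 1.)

9

Following every chain forward from B, the steps that must come later are H, L — 2 of them.
So at least 2 steps follow B, putting B no later than position 9. That position is achievable by scheduling everything else first.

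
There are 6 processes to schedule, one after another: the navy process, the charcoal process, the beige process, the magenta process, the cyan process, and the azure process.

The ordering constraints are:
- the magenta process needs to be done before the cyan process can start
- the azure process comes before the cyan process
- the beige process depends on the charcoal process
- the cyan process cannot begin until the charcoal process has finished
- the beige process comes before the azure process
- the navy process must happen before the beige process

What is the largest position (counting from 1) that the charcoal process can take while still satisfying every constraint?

Every process that must follow the charcoal process has to come after it. Tracing all chains starting from the charcoal process, those processes are: the beige process, the cyan process, the azure process — 3 in total.
With 3 mandatory successors out of 6 processes total, the latest slot for the charcoal process is 6−3 = 3, and it's reachable by doing all non-successors before the charcoal process.

3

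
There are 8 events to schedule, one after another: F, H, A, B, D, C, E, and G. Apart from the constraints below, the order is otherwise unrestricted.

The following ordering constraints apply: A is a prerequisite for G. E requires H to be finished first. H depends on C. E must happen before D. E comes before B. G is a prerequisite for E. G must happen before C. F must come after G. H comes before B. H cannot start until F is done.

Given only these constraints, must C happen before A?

The constraints actually force A before C (via A → G → C), not the other way around.
So C never precedes A.

No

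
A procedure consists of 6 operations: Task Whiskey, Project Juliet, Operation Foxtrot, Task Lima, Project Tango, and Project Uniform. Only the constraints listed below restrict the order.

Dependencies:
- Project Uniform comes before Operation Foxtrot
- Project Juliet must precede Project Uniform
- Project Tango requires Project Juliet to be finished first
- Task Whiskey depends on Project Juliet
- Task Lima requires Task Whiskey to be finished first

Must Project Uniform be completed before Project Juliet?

There is a chain Project Juliet → Project Uniform, which puts Project Juliet before Project Uniform.
So Project Uniform does not have to come before Project Juliet — it cannot.

No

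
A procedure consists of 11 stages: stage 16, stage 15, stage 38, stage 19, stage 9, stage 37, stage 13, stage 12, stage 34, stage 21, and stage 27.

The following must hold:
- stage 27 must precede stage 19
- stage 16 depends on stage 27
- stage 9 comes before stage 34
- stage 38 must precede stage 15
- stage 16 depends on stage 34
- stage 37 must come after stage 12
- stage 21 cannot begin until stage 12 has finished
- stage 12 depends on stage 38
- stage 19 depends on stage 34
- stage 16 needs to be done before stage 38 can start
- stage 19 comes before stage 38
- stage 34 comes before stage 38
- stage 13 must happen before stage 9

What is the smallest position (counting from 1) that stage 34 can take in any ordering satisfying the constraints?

Working backwards through the constraints from stage 34, its full set of required predecessors is stage 9, stage 13 — 2 of them.
With 2 mandatory predecessors, the earliest stage 34 can sit is position 2+1 = 3, and placing just those 2 first achieves it.

3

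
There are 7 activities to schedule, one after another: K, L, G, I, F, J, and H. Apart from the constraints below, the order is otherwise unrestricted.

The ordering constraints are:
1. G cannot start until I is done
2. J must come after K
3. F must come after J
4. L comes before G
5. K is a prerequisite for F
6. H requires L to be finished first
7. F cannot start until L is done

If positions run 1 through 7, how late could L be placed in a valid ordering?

Every activity that must follow L has to come after it. Tracing all chains starting from L, those activities are: G, F, H — 3 in total.
With 3 mandatory successors out of 7 activities total, the latest slot for L is 7−3 = 4, and it's reachable by doing all non-successors before L.

4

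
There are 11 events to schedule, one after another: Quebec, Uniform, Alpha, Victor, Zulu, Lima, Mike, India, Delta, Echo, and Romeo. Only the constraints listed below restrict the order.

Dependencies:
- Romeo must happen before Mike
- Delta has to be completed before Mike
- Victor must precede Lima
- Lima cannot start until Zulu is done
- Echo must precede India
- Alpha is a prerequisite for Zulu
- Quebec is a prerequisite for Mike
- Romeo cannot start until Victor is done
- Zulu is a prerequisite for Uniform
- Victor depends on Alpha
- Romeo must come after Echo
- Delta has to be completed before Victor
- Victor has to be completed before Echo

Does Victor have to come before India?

There is a constraint chain Victor → Echo → India.
Hence Victor necessarily comes before India.

Yes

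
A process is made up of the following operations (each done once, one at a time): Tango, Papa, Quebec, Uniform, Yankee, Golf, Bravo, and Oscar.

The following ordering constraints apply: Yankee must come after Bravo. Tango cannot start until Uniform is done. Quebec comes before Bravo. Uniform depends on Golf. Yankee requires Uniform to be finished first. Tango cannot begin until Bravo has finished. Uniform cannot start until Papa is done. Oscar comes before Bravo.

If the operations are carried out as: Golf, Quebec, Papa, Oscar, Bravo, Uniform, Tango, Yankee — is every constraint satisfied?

Yes

Every stated constraint is respected: Golf sits at position 1, ahead of Uniform at position 6, and each of the other listed pairs likewise has the predecessor earlier in the sequence.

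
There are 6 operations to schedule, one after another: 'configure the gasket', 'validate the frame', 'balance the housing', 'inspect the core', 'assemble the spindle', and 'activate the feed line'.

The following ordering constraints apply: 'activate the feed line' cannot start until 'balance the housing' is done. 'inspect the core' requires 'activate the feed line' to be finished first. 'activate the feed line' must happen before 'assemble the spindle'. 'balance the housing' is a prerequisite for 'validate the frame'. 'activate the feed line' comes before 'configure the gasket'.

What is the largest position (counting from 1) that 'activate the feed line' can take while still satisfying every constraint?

The operations that are forced after 'activate the feed line', directly or by a chain of constraints, are 'configure the gasket', 'inspect the core', 'assemble the spindle'. That's 3 operations.
With 3 mandatory successors out of 6 operations total, the latest slot for 'activate the feed line' is 6−3 = 3, and it's reachable by doing all non-successors before 'activate the feed line'.

3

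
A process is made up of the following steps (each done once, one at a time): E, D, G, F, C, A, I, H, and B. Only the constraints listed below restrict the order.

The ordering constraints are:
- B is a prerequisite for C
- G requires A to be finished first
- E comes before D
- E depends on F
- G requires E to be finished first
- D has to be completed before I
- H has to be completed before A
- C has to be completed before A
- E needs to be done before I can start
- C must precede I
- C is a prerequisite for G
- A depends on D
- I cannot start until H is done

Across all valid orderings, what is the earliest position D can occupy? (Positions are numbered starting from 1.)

3

Every step that must precede D has to come before it. Tracing all chains that end at D, those steps are: E, F — 2 in total.
So at minimum 2 steps come before D, putting D no earlier than position 3. That position is achievable by scheduling exactly those predecessors first.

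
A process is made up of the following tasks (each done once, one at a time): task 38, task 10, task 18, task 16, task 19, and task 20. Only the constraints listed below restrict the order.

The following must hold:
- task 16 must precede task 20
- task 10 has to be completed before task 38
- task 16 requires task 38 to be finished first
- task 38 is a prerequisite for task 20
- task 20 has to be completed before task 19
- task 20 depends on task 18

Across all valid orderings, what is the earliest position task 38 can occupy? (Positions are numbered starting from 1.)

2

Working backwards through the constraints from task 38, its only required predecessor is task 10.
With 1 mandatory predecessor, the earliest task 38 can sit is position 1+1 = 2, and placing just that one first achieves it.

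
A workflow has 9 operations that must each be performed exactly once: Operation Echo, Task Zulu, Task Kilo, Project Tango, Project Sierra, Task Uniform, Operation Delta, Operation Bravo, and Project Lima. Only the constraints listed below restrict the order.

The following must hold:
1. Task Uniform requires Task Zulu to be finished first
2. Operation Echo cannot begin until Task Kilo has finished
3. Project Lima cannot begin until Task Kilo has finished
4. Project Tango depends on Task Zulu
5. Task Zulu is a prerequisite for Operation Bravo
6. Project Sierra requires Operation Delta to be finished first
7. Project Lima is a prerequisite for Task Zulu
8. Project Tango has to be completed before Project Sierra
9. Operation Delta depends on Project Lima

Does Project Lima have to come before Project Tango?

Yes

There is a constraint chain Project Lima → Task Zulu → Project Tango.
So Project Lima must precede Project Tango in any valid ordering.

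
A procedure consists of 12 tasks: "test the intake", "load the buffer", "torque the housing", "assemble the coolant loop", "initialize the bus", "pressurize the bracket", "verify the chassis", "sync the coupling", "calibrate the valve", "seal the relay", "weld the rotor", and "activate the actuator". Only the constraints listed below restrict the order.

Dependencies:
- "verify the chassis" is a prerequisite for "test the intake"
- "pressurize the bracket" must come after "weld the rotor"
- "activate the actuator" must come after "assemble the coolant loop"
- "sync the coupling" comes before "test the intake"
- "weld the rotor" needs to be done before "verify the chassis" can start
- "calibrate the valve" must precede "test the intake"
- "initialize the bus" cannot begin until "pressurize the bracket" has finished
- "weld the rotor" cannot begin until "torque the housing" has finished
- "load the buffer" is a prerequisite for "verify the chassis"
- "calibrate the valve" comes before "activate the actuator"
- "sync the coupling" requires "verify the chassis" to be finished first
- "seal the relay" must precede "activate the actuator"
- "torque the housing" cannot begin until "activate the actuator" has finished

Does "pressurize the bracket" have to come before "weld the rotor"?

In fact the dependencies run the other way: "weld the rotor" → "pressurize the bracket".
So "pressurize the bracket" does not have to come before "weld the rotor" — it cannot.

No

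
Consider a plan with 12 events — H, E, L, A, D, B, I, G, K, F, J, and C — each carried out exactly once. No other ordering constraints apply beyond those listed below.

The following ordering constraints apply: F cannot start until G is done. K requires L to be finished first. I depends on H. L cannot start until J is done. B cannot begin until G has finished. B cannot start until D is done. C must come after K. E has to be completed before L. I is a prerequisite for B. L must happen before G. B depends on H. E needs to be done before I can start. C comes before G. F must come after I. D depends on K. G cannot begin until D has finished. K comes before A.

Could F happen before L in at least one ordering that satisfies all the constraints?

No

Following L → G → F, L must precede F in every valid ordering.
So no valid ordering can have F before L.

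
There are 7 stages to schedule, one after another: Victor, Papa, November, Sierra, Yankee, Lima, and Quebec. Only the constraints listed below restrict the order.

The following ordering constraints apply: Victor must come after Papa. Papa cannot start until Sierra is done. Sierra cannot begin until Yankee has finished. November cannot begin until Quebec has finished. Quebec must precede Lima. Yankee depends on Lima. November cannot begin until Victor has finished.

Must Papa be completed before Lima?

No

There is a chain Lima → Yankee → Sierra → Papa, which puts Lima before Papa.
So Papa does not have to come before Lima — it cannot.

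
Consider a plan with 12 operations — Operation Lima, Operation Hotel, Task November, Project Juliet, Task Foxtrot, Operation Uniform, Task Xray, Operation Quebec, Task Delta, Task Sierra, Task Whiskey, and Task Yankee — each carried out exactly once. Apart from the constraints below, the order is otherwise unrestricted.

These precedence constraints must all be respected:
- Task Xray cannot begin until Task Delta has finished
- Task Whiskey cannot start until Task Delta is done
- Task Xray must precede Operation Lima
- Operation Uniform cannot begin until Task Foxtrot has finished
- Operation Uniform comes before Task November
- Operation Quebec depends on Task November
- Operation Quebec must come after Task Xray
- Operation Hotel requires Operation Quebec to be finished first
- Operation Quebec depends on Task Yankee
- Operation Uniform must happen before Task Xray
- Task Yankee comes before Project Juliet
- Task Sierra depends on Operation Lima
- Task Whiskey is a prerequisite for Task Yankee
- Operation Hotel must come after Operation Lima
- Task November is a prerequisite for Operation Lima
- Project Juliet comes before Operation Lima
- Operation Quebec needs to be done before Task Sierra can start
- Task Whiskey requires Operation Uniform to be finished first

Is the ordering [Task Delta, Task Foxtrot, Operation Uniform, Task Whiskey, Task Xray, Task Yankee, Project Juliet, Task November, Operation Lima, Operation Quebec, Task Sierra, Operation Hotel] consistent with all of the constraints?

Yes

Checking each listed constraint against this order: for instance, Task Xray is in position 5 and Operation Quebec in position 10, so that constraint holds — and the remaining constraints check out the same way.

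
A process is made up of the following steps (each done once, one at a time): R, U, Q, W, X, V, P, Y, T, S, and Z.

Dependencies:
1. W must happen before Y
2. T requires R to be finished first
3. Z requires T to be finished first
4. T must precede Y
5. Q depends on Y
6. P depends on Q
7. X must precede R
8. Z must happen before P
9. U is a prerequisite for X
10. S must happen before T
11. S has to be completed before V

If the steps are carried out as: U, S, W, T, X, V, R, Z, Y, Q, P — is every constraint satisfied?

No

The sequence places T ahead of R.
Since R is required before T, the ordering is invalid.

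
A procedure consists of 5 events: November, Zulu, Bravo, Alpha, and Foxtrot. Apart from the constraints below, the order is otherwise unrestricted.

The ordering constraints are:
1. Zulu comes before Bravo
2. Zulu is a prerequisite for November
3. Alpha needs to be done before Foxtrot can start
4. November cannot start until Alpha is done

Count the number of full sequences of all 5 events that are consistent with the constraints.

2 events have no prerequisites (Zulu, Alpha), so any of them could come first.
Counting all ways to extend the partial order to a total order gives 16.

16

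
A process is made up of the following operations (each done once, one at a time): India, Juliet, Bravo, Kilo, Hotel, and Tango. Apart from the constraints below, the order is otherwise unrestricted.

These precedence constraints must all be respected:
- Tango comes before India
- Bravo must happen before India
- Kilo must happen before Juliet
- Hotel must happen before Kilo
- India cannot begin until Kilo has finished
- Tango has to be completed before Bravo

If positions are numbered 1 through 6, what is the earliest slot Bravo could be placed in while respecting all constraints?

2

The only operation forced before Bravo (directly or transitively) is Tango.
With 1 mandatory predecessor, the earliest Bravo can sit is position 1+1 = 2, and placing just that one first achieves it.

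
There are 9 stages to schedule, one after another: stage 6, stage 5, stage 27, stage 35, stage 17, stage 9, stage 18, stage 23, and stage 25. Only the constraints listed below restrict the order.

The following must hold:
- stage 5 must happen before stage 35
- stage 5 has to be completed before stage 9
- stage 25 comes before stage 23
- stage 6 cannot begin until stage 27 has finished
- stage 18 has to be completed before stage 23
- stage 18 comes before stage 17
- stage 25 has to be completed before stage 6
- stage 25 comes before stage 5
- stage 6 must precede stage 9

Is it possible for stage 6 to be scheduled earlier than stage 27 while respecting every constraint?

No

There is a dependency chain stage 27 → stage 6, so stage 6 always comes after stage 27.
Hence stage 6 can never be scheduled before stage 27.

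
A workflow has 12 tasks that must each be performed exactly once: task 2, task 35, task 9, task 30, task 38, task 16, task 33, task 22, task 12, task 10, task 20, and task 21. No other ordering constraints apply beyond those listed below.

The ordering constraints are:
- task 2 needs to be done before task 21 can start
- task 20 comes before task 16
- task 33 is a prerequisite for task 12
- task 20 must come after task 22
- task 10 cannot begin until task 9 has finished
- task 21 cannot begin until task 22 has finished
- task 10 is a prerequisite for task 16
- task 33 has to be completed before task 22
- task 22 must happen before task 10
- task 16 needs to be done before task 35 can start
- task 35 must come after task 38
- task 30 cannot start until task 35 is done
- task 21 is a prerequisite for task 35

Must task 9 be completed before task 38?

Task 9 and task 38 are not related by any chain of constraints.
A valid ordering placing task 38 before task 9 exists, so the answer is no.

No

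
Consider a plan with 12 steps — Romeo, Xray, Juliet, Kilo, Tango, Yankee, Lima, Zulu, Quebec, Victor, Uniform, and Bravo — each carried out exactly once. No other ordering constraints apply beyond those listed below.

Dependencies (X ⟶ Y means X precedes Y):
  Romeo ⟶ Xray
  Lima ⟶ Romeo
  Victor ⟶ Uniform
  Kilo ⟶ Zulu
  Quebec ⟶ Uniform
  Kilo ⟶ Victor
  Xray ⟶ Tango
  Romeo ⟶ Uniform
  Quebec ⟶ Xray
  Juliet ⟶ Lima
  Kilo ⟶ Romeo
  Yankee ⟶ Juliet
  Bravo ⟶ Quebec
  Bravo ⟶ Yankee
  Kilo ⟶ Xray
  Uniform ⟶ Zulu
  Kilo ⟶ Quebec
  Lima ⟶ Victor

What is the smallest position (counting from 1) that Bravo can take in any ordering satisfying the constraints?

Nothing is required before Bravo; it can be the very first step.

1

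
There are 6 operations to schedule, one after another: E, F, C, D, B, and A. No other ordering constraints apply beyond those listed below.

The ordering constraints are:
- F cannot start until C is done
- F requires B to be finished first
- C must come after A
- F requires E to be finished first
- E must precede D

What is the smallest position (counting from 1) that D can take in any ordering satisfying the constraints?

2

The only operation forced before D (directly or transitively) is E.
With 1 mandatory predecessor, the earliest D can sit is position 1+1 = 2, and placing just that one first achieves it.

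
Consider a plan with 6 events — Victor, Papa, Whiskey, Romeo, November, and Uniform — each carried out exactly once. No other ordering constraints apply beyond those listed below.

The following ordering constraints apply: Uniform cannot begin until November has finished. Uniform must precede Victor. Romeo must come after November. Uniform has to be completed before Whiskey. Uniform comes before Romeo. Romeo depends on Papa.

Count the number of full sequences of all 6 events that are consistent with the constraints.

24

2 events have no prerequisites (Papa, November), so any of them could come first.
Systematically extending each partial ordering one event at a time and counting, there are 24 complete orderings.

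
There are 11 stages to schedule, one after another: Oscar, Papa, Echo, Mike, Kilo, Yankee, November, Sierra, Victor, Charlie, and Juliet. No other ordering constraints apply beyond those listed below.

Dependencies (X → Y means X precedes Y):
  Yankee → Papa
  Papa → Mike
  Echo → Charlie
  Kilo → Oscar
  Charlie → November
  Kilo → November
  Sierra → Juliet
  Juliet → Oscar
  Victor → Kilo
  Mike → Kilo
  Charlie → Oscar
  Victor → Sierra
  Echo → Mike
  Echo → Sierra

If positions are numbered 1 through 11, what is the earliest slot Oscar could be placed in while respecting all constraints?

The stages that are forced before Oscar, directly or transitively, are Papa, Echo, Mike, Kilo, Yankee, Sierra, Victor, Charlie, Juliet. That's 9 stages.
So at minimum 9 stages come before Oscar, putting Oscar no earlier than position 10. That position is achievable by scheduling exactly those predecessors first.

10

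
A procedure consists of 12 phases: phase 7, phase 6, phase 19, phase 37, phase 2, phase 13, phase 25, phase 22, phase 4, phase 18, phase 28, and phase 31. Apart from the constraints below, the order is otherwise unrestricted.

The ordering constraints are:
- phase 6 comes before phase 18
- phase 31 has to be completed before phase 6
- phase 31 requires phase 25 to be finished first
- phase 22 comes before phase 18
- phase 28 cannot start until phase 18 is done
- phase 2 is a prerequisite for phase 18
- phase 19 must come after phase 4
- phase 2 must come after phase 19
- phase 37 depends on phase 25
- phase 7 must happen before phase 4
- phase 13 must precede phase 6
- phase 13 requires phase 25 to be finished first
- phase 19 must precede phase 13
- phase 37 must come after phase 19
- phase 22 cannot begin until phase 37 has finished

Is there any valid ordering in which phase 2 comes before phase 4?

The constraints give a chain phase 4 → phase 19 → phase 2, which forces phase 4 before phase 2.
Hence phase 2 can never be scheduled before phase 4.

No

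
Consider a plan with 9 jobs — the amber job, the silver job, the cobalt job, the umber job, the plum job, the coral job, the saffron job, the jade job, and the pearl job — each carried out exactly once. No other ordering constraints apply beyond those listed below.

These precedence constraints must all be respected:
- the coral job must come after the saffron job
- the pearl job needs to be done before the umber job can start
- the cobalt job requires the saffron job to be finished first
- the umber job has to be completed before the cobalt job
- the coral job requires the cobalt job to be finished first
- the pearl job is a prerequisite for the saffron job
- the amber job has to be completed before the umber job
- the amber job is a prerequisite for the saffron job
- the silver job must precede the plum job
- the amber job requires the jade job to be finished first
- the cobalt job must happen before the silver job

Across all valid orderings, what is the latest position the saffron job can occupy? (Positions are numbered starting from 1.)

Every job that must follow the saffron job has to come after it. Tracing all chains starting from the saffron job, those jobs are: the silver job, the cobalt job, the plum job, the coral job — 4 in total.
With 4 mandatory successors out of 9 jobs total, the latest slot for the saffron job is 9−4 = 5, and it's reachable by doing all non-successors before the saffron job.

5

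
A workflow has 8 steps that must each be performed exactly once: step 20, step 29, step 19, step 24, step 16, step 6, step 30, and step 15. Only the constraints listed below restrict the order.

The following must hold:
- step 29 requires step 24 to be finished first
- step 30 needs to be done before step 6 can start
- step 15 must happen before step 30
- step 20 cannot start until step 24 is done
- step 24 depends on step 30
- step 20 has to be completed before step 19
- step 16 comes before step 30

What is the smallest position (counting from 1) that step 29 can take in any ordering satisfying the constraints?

5

Every step that must precede step 29 has to come before it. Tracing all chains that end at step 29, those steps are: step 24, step 16, step 30, step 15 — 4 in total.
So at minimum 4 steps come before step 29, putting step 29 no earlier than position 5. That position is achievable by scheduling exactly those predecessors first.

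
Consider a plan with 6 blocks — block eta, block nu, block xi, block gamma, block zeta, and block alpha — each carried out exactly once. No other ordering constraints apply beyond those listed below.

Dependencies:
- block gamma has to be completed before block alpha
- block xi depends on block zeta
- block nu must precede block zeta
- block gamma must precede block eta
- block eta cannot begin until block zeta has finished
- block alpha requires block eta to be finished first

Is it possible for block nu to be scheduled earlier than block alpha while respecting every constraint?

Yes

Every valid ordering already has block nu before block alpha (the constraints require it), so in particular at least one does.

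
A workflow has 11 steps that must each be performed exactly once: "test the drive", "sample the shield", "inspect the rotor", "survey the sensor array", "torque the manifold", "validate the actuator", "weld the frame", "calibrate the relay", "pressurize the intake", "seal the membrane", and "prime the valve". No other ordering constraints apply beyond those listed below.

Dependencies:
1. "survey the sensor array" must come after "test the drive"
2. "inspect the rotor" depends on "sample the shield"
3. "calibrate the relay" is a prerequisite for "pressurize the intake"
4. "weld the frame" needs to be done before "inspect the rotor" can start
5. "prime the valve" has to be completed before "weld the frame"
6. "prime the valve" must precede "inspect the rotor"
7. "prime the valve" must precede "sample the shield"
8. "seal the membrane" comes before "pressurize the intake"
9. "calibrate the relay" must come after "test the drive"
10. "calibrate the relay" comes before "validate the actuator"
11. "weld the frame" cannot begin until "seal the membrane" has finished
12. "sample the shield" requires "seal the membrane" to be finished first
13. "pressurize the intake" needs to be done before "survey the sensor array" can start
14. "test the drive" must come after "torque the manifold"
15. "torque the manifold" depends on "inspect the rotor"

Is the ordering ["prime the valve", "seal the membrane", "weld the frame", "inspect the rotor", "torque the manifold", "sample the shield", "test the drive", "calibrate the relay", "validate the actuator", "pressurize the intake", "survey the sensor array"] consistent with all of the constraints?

No

The sequence places "inspect the rotor" ahead of "sample the shield".
But one of the constraints requires "sample the shield" before "inspect the rotor", so this ordering violates it.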